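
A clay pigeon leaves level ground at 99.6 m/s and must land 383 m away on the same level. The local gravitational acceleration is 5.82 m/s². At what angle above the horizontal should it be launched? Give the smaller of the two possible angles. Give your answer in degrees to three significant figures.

6.49°

Level-ground range R = v₀² sin(2θ)/g ⇒ sin(2θ) = gR/v₀² = 5.82 × 383 / 99.6² = 0.2247.
2θ = 12.99° or 180° − 12.99° = 167.0°, so θ = 6.493° or 83.51°.
The smaller angle is 6.493°.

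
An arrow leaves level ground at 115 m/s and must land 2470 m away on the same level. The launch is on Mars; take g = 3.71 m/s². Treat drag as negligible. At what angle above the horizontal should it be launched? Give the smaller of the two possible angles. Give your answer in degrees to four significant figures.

R = v₀² sin 2θ / g gives sin 2θ = gR/v₀² = 3.71·2470/115² = 0.6929.
2θ = 43.86° or 180° − 43.86° = 136.1°, so θ = 21.93° or 68.07°.
The smaller angle is 21.93°.

21.93°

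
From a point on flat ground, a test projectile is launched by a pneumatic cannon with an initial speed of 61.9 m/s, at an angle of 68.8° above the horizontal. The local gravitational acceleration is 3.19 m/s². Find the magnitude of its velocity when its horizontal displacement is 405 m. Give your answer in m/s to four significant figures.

vₓ = 61.90 cos 68.8° = 22.38 m/s; v_y0 = 61.90 sin 68.8° = 57.71 m/s.
At x = 405 m, t = x/vₓ = 405/22.38 = 18.09 s.
Vertical velocity there: v_y = v_y0 − g t = 57.71 − 3.19 × 18.09 = −0.005277 m/s.
Speed: √(vₓ² + v_y²) = √(22.38² + 0.005277²) = 22.38 m/s.

22.38 m/s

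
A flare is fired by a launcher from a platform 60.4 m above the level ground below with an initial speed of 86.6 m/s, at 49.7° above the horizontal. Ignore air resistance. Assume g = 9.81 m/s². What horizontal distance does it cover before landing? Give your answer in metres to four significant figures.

Resolve: vₓ = 86.60 cos 49.7° = 56.01 m/s and v_y0 = 86.60 sin 49.7° = 66.05 m/s.
With up positive and y = 0 at the ground: y(t) = 60.4 + (66.05) t − 4.905 t². Setting y = 0 and taking the positive root: t = [66.05 + √(66.05² + 2·9.81·60.4)] / 9.81 = (66.05 + 74.48) / 9.81 = 14.32 s.
Horizontal distance: R = vₓ t = 56.01 × 14.32 = 802.4 m.

802.4 m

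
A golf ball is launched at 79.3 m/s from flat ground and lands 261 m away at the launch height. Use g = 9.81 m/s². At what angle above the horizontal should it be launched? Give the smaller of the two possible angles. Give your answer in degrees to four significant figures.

12.01°

R = v₀² sin 2θ / g gives sin 2θ = gR/v₀² = 9.81·261/79.3² = 0.4072.
2θ = 24.03° or 180° − 24.03° = 156.0°, so θ = 12.01° or 77.99°.
The smaller angle is 12.01°.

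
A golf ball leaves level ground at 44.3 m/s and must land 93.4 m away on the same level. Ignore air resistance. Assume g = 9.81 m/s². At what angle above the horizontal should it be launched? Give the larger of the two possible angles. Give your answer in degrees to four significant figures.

76.08°

R = v₀² sin 2θ / g gives sin 2θ = gR/v₀² = 9.81·93.4/44.3² = 0.4669.
2θ = 27.83° or 180° − 27.83° = 152.2°, so θ = 13.92° or 76.08°.
The larger angle is 76.08°.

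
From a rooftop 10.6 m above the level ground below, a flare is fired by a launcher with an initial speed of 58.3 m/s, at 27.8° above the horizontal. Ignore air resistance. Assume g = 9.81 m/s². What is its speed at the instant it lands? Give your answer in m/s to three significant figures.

60.1 m/s

Resolve: vₓ = 58.30 cos 27.8° = 51.57 m/s and v_y0 = 58.30 sin 27.8° = 27.19 m/s.
Vertical motion (up positive, ground at y = 0): 4.905 t² − (27.19) t − 10.6 = 0, so t = (27.19 + √(27.19² + 2·9.81·10.6)) / 9.81 = (27.19 + 30.78) / 9.81 = 5.909 s.
Vertical velocity at impact: v_y = v_y0 − g t = 27.19 − 9.81 × 5.909 = −30.78 m/s.
Speed: |v| = √(vₓ² + v_y²) = √(51.57² + 30.78²) = 60.06 m/s.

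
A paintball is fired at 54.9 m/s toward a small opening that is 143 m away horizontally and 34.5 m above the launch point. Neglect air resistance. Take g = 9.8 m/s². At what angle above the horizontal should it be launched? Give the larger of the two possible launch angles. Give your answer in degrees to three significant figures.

75.1°

Trajectory: y = x tanθ − g x² (1 + tan²θ)/(2v₀²). With x = 143, y = 34.5, v₀ = 54.9, g = 9.80:
33.24 tan²θ − 143 tanθ + (67.74) = 0.
tanθ = [143 ± √(143² − 4 × 33.24 × (67.74))] / (2 × 33.24) = (143 ± 107.0) / 66.49, giving tanθ = 0.5420 or 3.759.
θ = 28.46° or 75.10°; the larger is 75.10°.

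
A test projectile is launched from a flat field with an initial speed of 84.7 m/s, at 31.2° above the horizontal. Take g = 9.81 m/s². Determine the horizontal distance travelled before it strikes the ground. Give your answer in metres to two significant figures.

650 m

Components: vₓ = 84.70 cos 31.2° = 72.45 m/s, v_y0 = 84.70 sin 31.2° = 43.88 m/s.
Flight time T = 2 v_y0 / g = 8.945 s.
Horizontal distance R = vₓ T = 72.45 × 8.945 = 648.1 m.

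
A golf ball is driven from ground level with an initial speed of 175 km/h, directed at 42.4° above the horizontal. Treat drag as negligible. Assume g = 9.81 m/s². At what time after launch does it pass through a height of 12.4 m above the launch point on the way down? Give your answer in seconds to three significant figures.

Convert: 175 km/h = 175/3.6 = 48.61 m/s.
vₓ = 48.61 cos 42.4° = 35.90 m/s; v_y0 = 48.61 sin 42.4° = 32.78 m/s.
Require v_y0 t − ½ g t² = 12.4, i.e. 4.905 t² − 32.78 t + 12.4 = 0.
t = [32.78 ± √(32.78² − 2·9.81·12.4)] / 9.81 = (32.78 ± 28.83) / 9.81, so t = 0.4025 s or t = 6.280 s.
The descending-branch root is 6.280 s.

6.28 s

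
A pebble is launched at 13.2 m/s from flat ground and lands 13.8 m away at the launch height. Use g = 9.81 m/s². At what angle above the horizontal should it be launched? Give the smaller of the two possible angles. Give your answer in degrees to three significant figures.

25.5°

R = v₀² sin 2θ / g gives sin 2θ = gR/v₀² = 9.81·13.8/13.2² = 0.7770.
2θ = 50.98° or 180° − 50.98° = 129.0°, so θ = 25.49° or 64.51°.
The smaller angle is 25.49°.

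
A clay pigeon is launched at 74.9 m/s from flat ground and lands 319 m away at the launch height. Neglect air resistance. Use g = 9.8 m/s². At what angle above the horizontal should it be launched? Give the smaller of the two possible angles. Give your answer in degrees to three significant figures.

R = v₀² sin 2θ / g gives sin 2θ = gR/v₀² = 9.80·319/74.9² = 0.5573.
2θ = 33.87° or 180° − 33.87° = 146.1°, so θ = 16.93° or 73.07°.
The smaller angle is 16.93°.

16.9°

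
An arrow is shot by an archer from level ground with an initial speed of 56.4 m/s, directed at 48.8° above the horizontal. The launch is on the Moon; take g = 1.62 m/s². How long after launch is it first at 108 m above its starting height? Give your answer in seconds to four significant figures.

2.682 s

Horizontal component vₓ = 56.40 cos 48.8° = 37.15 m/s; vertical v_y0 = 56.40 sin 48.8° = 42.44 m/s.
Set y = v_y0 t − ½ g t² = 108: 0.8100 t² − 42.44 t + 108 = 0.
Quadratic formula: t = (42.44 ± √1450.9) / 1.62 = (42.44 ± 38.09) / 1.62 → t = 2.682 s or 49.71 s.
The first (ascending) time is 2.682 s.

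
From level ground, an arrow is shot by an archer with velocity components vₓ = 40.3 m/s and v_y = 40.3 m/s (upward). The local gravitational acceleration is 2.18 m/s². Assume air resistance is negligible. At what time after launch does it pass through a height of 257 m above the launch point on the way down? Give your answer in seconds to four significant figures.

28.78 s

Height y(t) = 40.30 t − 1.090 t² = 257 gives 1.090 t² − 40.30 t + 257 = 0.
t = [40.30 ± √(40.30² − 2·2.18·257)] / 2.18 = (40.30 ± 22.44) / 2.18, so t = 8.192 s or t = 28.78 s.
The descending-branch root is 28.78 s.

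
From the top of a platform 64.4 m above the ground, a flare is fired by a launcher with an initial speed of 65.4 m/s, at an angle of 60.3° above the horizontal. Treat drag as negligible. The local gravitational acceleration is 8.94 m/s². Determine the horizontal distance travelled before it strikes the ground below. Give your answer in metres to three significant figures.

446 m

Resolve: vₓ = 65.40 cos 60.3° = 32.40 m/s and v_y0 = 65.40 sin 60.3° = 56.81 m/s.
The projectile lands when y = 64.4 + (56.81) t − ½·8.94·t² = 0. Positive root: t = (56.81 + √(56.81² + 2·8.94·64.4)) / 8.94 = (56.81 + 66.17) / 8.94 = 13.76 s.
Horizontal distance: R = vₓ t = 32.40 × 13.76 = 445.7 m.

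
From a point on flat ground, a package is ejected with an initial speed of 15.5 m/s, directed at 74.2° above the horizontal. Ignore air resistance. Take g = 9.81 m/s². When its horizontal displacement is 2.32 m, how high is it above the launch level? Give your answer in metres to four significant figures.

6.716 m

Horizontal component vₓ = 15.50 cos 74.2° = 4.220 m/s; vertical v_y0 = 15.50 sin 74.2° = 14.91 m/s.
Time to reach x = 2.32 m: t = x/vₓ = 2.32/4.220 = 0.5497 s.
Height: y = v_y0 t − ½ g t² = 14.91 × 0.5497 − 4.905 × 0.5497² = 8.199 − 1.482 = 6.716 m.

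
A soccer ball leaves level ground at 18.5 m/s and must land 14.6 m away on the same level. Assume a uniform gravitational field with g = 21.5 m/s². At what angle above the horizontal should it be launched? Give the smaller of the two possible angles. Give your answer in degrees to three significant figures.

R = v₀² sin 2θ / g gives sin 2θ = gR/v₀² = 21.5·14.6/18.5² = 0.9172.
2θ = 66.52° or 180° − 66.52° = 113.5°, so θ = 33.26° or 56.74°.
The smaller angle is 33.26°.

33.3°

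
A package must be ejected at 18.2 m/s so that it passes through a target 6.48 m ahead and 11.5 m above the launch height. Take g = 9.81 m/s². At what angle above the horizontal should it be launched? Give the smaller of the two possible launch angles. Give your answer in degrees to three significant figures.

Trajectory: y = x tanθ − g x² (1 + tan²θ)/(2v₀²). With x = 6.48, y = 11.5, v₀ = 18.2, g = 9.81:
0.6218 tan²θ − 6.48 tanθ + (12.12) = 0.
tanθ = [6.48 ± √(6.48² − 4 × 0.6218 × (12.12))] / (2 × 0.6218) = (6.48 ± 3.441) / 1.244, giving tanθ = 2.444 or 7.978.
θ = 67.74° or 82.86°; the smaller is 67.74°.

67.7°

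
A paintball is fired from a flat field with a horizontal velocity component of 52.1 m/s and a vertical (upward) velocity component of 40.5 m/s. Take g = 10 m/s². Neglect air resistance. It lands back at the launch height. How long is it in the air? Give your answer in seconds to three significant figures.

Landing at launch height ⇒ T = 2 v_y0 / g = 2 × 40.50 / 10.0 = 8.100 s.

8.10 s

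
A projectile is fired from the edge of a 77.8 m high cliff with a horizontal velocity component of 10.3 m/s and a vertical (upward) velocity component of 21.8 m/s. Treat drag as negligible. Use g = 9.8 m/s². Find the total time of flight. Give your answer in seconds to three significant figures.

Vertical motion (up positive, ground at y = 0): 4.900 t² − (21.80) t − 77.8 = 0, so t = (21.80 + √(21.80² + 2·9.80·77.8)) / 9.80 = (21.80 + 44.72) / 9.80 = 6.788 s.

6.79 s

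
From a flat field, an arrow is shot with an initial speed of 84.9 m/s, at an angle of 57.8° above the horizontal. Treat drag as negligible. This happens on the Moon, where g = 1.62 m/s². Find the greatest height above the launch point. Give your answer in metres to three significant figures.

Horizontal component vₓ = 84.90 cos 57.8° = 45.24 m/s; vertical v_y0 = 84.90 sin 57.8° = 71.84 m/s.
At the apex v_y = 0, so H = v_y0²/(2g) = 71.84²/3.240 = 1593 m.

1590 m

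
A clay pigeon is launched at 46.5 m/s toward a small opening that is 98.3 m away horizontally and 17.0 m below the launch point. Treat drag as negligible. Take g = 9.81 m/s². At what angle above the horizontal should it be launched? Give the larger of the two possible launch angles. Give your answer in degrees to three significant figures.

77.3°

Trajectory: y = x tanθ − g x² (1 + tan²θ)/(2v₀²). With x = 98.3, y = −17.0, v₀ = 46.5, g = 9.81:
21.92 tan²θ − 98.3 tanθ + (4.920) = 0.
tanθ = [98.3 ± √(98.3² − 4 × 21.92 × (4.920))] / (2 × 21.92) = (98.3 ± 96.08) / 43.84, giving tanθ = 0.05062 or 4.434.
θ = 2.898° or 77.29°; the larger is 77.29°.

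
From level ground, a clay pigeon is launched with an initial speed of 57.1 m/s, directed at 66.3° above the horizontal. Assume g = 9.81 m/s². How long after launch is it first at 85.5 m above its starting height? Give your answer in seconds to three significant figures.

2.02 s

Components: vₓ = 57.10 cos 66.3° = 22.95 m/s, v_y0 = 57.10 sin 66.3° = 52.28 m/s.
Set y = v_y0 t − ½ g t² = 85.5: 4.905 t² − 52.28 t + 85.5 = 0.
Quadratic formula: t = (52.28 ± √1056.1) / 9.81 = (52.28 ± 32.50) / 9.81 → t = 2.017 s or 8.642 s.
The first (ascending) time is 2.017 s.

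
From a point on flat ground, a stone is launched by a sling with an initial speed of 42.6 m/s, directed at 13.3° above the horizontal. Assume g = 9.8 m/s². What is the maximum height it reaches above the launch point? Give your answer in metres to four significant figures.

4.900 m

Horizontal component vₓ = 42.60 cos 13.3° = 41.46 m/s; vertical v_y0 = 42.60 sin 13.3° = 9.800 m/s.
Maximum height: H = v_y0² / (2g) = 9.800² / (2 × 9.80) = 4.900 m.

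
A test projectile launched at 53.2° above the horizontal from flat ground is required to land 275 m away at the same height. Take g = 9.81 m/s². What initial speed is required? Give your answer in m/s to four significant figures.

Level-ground range: R = v₀² sin(2θ)/g, so v₀ = √(gR / sin 2θ).
v₀ = √(9.81 × 275 / sin 106.4°) = √(2698 / 0.9593) = √2812.2 = 53.03 m/s.

53.03 m/s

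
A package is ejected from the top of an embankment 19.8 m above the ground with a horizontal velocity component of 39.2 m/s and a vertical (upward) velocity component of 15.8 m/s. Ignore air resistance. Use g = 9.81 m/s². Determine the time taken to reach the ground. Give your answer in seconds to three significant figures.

4.19 s

The projectile lands when y = 19.8 + (15.80) t − ½·9.81·t² = 0. Positive root: t = (15.80 + √(15.80² + 2·9.81·19.8)) / 9.81 = (15.80 + 25.26) / 9.81 = 4.186 s.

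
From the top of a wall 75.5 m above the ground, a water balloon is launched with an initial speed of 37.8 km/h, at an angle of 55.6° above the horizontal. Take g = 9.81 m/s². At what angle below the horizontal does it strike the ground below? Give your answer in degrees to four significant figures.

Convert: 37.8 km/h = 37.8/3.6 = 10.50 m/s.
Resolve: vₓ = 10.50 cos 55.6° = 5.932 m/s and v_y0 = 10.50 sin 55.6° = 8.664 m/s.
Vertical motion (up positive, ground at y = 0): 4.905 t² − (8.664) t − 75.5 = 0, so t = (8.664 + √(8.664² + 2·9.81·75.5)) / 9.81 = (8.664 + 39.45) / 9.81 = 4.905 s.
At impact: v_y = v_y0 − g t = −39.45 m/s; vₓ = 5.932 m/s.
Angle below horizontal: arctan(|v_y|/vₓ) = arctan(39.45/5.932) = 81.45°.

81.45°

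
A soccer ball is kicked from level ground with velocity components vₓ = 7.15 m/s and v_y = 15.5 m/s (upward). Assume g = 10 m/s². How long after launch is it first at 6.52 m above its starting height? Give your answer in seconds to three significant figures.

Height y(t) = 15.50 t − 5.000 t² = 6.52 gives 5.000 t² − 15.50 t + 6.52 = 0.
Quadratic formula: t = (15.50 ± √109.85) / 10.0 = (15.50 ± 10.48) / 10.0 → t = 0.5019 s or 2.598 s.
The first (ascending) time is 0.5019 s.

0.502 s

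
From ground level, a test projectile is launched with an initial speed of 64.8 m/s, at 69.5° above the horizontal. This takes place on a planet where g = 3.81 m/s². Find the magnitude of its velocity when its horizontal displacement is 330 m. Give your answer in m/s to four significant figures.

vₓ = 64.80 cos 69.5° = 22.69 m/s; v_y0 = 64.80 sin 69.5° = 60.70 m/s.
At x = 330 m, t = x/vₓ = 330/22.69 = 14.54 s.
Vertical velocity there: v_y = v_y0 − g t = 60.70 − 3.81 × 14.54 = 5.293 m/s.
Speed: √(vₓ² + v_y²) = √(22.69² + 5.293²) = 23.30 m/s.

23.30 m/s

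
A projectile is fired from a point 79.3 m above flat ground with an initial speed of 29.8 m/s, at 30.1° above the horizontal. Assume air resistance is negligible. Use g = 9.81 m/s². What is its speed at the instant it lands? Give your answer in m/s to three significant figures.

Horizontal component vₓ = 29.80 cos 30.1° = 25.78 m/s; vertical v_y0 = 29.80 sin 30.1° = 14.95 m/s.
Vertical motion (up positive, ground at y = 0): 4.905 t² − (14.95) t − 79.3 = 0, so t = (14.95 + √(14.95² + 2·9.81·79.3)) / 9.81 = (14.95 + 42.18) / 9.81 = 5.823 s.
Vertical velocity at impact: v_y = v_y0 − g t = 14.95 − 9.81 × 5.823 = −42.18 m/s.
Speed: |v| = √(vₓ² + v_y²) = √(25.78² + 42.18²) = 49.44 m/s.

49.4 m/s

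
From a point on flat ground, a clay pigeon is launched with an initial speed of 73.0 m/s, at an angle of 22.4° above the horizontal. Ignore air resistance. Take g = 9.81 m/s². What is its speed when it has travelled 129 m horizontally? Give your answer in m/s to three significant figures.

68.1 m/s

Components: vₓ = 73.00 cos 22.4° = 67.49 m/s, v_y0 = 73.00 sin 22.4° = 27.82 m/s.
At x = 129 m, t = x/vₓ = 129/67.49 = 1.911 s.
Vertical velocity there: v_y = v_y0 − g t = 27.82 − 9.81 × 1.911 = 9.068 m/s.
Speed: √(vₓ² + v_y²) = √(67.49² + 9.068²) = 68.10 m/s.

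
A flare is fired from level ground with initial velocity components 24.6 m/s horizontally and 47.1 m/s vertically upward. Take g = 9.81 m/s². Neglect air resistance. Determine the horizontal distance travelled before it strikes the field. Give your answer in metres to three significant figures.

Time aloft: T = 2 v_y0 / g = 2 × 47.10 / 9.81 = 9.602 s.
Range: R = vₓ T = 24.60 × 9.602 = 236.2 m.

236 m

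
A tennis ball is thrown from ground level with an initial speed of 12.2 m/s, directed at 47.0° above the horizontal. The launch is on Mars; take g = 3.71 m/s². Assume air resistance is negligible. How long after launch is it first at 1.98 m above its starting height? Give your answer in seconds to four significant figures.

Resolve: vₓ = 12.20 cos 47.0° = 8.320 m/s and v_y0 = 12.20 sin 47.0° = 8.923 m/s.
Set y = v_y0 t − ½ g t² = 1.98: 1.855 t² − 8.923 t + 1.98 = 0.
Quadratic formula: t = (8.923 ± √64.920) / 3.71 = (8.923 ± 8.057) / 3.71 → t = 0.2332 s or 4.577 s.
The first (ascending) time is 0.2332 s.

0.2332 s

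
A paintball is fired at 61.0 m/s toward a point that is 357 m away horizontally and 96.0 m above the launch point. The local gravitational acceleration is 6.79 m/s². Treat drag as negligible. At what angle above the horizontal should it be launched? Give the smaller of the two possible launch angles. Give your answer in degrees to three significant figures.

38.9°

Trajectory: y = x tanθ − g x² (1 + tan²θ)/(2v₀²). With x = 357, y = 96.0, v₀ = 61.0, g = 6.79:
116.3 tan²θ − 357 tanθ + (212.3) = 0.
tanθ = [357 ± √(357² − 4 × 116.3 × (212.3))] / (2 × 116.3) = (357 ± 169.4) / 232.6, giving tanθ = 0.8065 or 2.264.
θ = 38.89° or 66.17°; the smaller is 38.89°.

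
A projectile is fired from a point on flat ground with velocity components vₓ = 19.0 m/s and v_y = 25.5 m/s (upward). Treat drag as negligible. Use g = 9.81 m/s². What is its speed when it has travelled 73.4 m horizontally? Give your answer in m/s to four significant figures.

22.69 m/s

Time to reach x = 73.4 m: t = x/vₓ = 73.4/19.00 = 3.863 s.
Vertical velocity there: v_y = v_y0 − g t = 25.50 − 9.81 × 3.863 = −12.40 m/s.
Speed: √(vₓ² + v_y²) = √(19.00² + 12.40²) = 22.69 m/s.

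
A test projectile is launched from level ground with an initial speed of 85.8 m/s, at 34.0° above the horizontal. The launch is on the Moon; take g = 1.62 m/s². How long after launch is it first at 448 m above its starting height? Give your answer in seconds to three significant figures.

Resolve: vₓ = 85.80 cos 34.0° = 71.13 m/s and v_y0 = 85.80 sin 34.0° = 47.98 m/s.
Require v_y0 t − ½ g t² = 448, i.e. 0.8100 t² − 47.98 t + 448 = 0.
t = [47.98 ± √(47.98² − 2·1.62·448)] / 1.62 = (47.98 ± 29.16) / 1.62, so t = 11.62 s or t = 47.62 s.
The first (ascending) time is 11.62 s.

11.6 s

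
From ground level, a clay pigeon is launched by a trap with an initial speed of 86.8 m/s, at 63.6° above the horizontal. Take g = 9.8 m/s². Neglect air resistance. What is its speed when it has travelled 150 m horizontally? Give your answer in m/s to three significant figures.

55.3 m/s

Horizontal component vₓ = 86.80 cos 63.6° = 38.59 m/s; vertical v_y0 = 86.80 sin 63.6° = 77.75 m/s.
Time to reach x = 150 m: t = x/vₓ = 150/38.59 = 3.887 s.
Vertical velocity there: v_y = v_y0 − g t = 77.75 − 9.80 × 3.887 = 39.66 m/s.
Speed: √(vₓ² + v_y²) = √(38.59² + 39.66²) = 55.34 m/s.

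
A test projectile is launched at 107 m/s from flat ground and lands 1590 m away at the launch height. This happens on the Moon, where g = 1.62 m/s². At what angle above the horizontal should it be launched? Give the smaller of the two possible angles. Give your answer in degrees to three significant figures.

6.50°

From R = (v₀²/g) sin 2θ: sin 2θ = 1.62 × 1590 / 11449 = 0.2250.
2θ = 13.00° or 180° − 13.00° = 167.0°, so θ = 6.501° or 83.50°.
The smaller angle is 6.501°.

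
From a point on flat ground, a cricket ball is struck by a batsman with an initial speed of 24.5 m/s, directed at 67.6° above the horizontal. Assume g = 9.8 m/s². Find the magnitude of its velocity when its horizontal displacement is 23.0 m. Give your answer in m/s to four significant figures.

Components: vₓ = 24.50 cos 67.6° = 9.336 m/s, v_y0 = 24.50 sin 67.6° = 22.65 m/s.
At x = 23.0 m, t = x/vₓ = 23.0/9.336 = 2.464 s.
Vertical velocity there: v_y = v_y0 − g t = 22.65 − 9.80 × 2.464 = −1.491 m/s.
Speed: √(vₓ² + v_y²) = √(9.336² + 1.491²) = 9.455 m/s.

9.455 m/s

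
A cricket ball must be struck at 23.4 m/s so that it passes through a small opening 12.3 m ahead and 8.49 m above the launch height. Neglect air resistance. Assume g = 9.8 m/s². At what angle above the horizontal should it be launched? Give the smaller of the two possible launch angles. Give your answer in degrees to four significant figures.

41.57°

Trajectory: y = x tanθ − g x² (1 + tan²θ)/(2v₀²). With x = 12.3, y = 8.49, v₀ = 23.4, g = 9.80:
1.354 tan²θ − 12.3 tanθ + (9.844) = 0.
tanθ = [12.3 ± √(12.3² − 4 × 1.354 × (9.844))] / (2 × 1.354) = (12.3 ± 9.899) / 2.708, giving tanθ = 0.8869 or 8.198.
θ = 41.57° or 83.05°; the smaller is 41.57°.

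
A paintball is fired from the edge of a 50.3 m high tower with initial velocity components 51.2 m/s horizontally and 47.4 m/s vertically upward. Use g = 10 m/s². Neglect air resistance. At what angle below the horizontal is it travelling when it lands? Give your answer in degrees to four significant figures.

48.08°

Vertical motion (up positive, ground at y = 0): 5.000 t² − (47.40) t − 50.3 = 0, so t = (47.40 + √(47.40² + 2·10.0·50.3)) / 10.0 = (47.40 + 57.03) / 10.0 = 10.44 s.
At impact: v_y = v_y0 − g t = −57.03 m/s; vₓ = 51.20 m/s.
Angle below horizontal: arctan(|v_y|/vₓ) = arctan(57.03/51.20) = 48.08°.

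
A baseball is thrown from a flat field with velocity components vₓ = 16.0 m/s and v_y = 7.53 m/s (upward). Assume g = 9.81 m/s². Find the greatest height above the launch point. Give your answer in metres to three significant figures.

Maximum height: H = v_y0² / (2g) = 7.530² / (2 × 9.81) = 2.890 m.

2.89 m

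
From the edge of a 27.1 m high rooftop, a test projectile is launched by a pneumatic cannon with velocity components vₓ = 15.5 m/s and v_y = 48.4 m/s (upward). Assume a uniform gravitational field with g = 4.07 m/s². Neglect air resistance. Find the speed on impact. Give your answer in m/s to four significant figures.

The projectile lands when y = 27.1 + (48.40) t − ½·4.07·t² = 0. Positive root: t = (48.40 + √(48.40² + 2·4.07·27.1)) / 4.07 = (48.40 + 50.63) / 4.07 = 24.33 s.
Vertical velocity at impact: v_y = v_y0 − g t = 48.40 − 4.07 × 24.33 = −50.63 m/s.
Speed: |v| = √(vₓ² + v_y²) = √(15.50² + 50.63²) = 52.95 m/s.

52.95 m/s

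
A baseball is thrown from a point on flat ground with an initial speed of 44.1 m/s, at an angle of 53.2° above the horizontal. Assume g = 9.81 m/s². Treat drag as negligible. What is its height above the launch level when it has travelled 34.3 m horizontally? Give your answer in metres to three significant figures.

Components: vₓ = 44.10 cos 53.2° = 26.42 m/s, v_y0 = 44.10 sin 53.2° = 35.31 m/s.
x = vₓ t ⇒ t = 34.3/26.42 = 1.298 s.
Height: y = v_y0 t − ½ g t² = 35.31 × 1.298 − 4.905 × 1.298² = 45.85 − 8.269 = 37.58 m.

37.6 m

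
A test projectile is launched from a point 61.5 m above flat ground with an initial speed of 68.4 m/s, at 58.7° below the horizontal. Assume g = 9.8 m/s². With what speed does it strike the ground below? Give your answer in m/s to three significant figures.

Resolve: vₓ = 68.40 cos 58.7° = 35.54 m/s and v_y0 = −58.44 m/s (downward).
Vertical motion (up positive, ground at y = 0): 4.900 t² − (−58.44) t − 61.5 = 0, so t = (−58.44 + √(58.44² + 2·9.80·61.5)) / 9.80 = (−58.44 + 67.98) / 9.80 = 0.9729 s.
Vertical velocity at impact: v_y = v_y0 − g t = −58.44 − 9.80 × 0.9729 = −67.98 m/s.
Speed: |v| = √(vₓ² + v_y²) = √(35.54² + 67.98²) = 76.71 m/s.

76.7 m/s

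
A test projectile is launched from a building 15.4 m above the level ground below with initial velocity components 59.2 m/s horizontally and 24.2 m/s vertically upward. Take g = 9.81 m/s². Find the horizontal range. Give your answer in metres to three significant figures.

With up positive and y = 0 at the ground: y(t) = 15.4 + (24.20) t − 4.905 t². Setting y = 0 and taking the positive root: t = [24.20 + √(24.20² + 2·9.81·15.4)] / 9.81 = (24.20 + 29.80) / 9.81 = 5.504 s.
Horizontal distance: R = vₓ t = 59.20 × 5.504 = 325.8 m.

326 m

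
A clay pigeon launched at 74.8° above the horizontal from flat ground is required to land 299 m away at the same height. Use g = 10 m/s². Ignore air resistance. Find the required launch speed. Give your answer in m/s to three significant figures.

76.9 m/s

Level-ground range: R = v₀² sin(2θ)/g, so v₀ = √(gR / sin 2θ).
v₀ = √(10.0 × 299 / sin 149.6°) = √(2990 / 0.5060) = √5908.7 = 76.87 m/s.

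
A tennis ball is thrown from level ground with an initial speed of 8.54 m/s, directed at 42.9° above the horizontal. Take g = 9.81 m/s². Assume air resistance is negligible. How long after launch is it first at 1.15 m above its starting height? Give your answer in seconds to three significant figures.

Resolve: vₓ = 8.540 cos 42.9° = 6.256 m/s and v_y0 = 8.540 sin 42.9° = 5.813 m/s.
Height y(t) = 5.813 t − 4.905 t² = 1.15 gives 4.905 t² − 5.813 t + 1.15 = 0.
t = [5.813 ± √(5.813² − 2·9.81·1.15)] / 9.81 = (5.813 ± 3.351) / 9.81, so t = 0.2510 s or t = 0.9342 s.
The first (ascending) time is 0.2510 s.

0.251 s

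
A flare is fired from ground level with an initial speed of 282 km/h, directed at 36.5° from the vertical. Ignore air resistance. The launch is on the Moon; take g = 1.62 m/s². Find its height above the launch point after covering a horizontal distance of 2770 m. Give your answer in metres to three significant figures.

881 m

Convert: 282 km/h = 282/3.6 = 78.33 m/s.
vₓ = 78.33 sin 36.5° = 46.59 m/s; v_y0 = 78.33 cos 36.5° = 62.97 m/s.
x = vₓ t ⇒ t = 2770/46.59 = 59.45 s.
Height: y = v_y0 t − ½ g t² = 62.97 × 59.45 − 0.8100 × 59.45² = 3743 − 2863 = 880.7 m.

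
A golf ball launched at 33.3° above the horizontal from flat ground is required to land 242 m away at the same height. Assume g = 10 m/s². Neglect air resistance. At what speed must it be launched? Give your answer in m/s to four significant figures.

Level-ground range: R = v₀² sin(2θ)/g, so v₀ = √(gR / sin 2θ).
v₀ = √(10.0 × 242 / sin 66.60°) = √(2420 / 0.9178) = √2636.9 = 51.35 m/s.

51.35 m/s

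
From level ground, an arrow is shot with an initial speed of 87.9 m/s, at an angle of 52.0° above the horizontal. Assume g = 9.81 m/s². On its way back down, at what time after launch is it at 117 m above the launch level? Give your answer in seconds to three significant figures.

12.2 s

Horizontal component vₓ = 87.90 cos 52.0° = 54.12 m/s; vertical v_y0 = 87.90 sin 52.0° = 69.27 m/s.
Require v_y0 t − ½ g t² = 117, i.e. 4.905 t² − 69.27 t + 117 = 0.
t = [69.27 ± √(69.27² − 2·9.81·117)] / 9.81 = (69.27 ± 50.02) / 9.81, so t = 1.962 s or t = 12.16 s.
The descending-branch root is 12.16 s.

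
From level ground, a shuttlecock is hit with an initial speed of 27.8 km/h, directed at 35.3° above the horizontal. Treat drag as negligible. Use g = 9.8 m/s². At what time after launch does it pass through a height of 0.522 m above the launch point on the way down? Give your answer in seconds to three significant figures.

0.773 s

Convert: 27.8 km/h = 27.8/3.6 = 7.722 m/s.
Components: vₓ = 7.722 cos 35.3° = 6.302 m/s, v_y0 = 7.722 sin 35.3° = 4.462 m/s.
Height y(t) = 4.462 t − 4.900 t² = 0.522 gives 4.900 t² − 4.462 t + 0.522 = 0.
Quadratic formula: t = (4.462 ± √9.6813) / 9.80 = (4.462 ± 3.111) / 9.80 → t = 0.1378 s or 0.7728 s.
The descending-branch root is 0.7728 s.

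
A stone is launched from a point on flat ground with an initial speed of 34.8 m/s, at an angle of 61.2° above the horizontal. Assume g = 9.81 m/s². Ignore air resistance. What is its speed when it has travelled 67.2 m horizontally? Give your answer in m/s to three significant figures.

18.9 m/s

Components: vₓ = 34.80 cos 61.2° = 16.77 m/s, v_y0 = 34.80 sin 61.2° = 30.50 m/s.
x = vₓ t ⇒ t = 67.2/16.77 = 4.008 s.
Vertical velocity there: v_y = v_y0 − g t = 30.50 − 9.81 × 4.008 = −8.826 m/s.
Speed: √(vₓ² + v_y²) = √(16.77² + 8.826²) = 18.95 m/s.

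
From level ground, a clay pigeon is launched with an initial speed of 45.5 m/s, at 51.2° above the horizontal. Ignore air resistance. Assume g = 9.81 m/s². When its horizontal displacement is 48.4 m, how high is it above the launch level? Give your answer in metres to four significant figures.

46.06 m

vₓ = 45.50 cos 51.2° = 28.51 m/s; v_y0 = 45.50 sin 51.2° = 35.46 m/s.
x = vₓ t ⇒ t = 48.4/28.51 = 1.698 s.
Height: y = v_y0 t − ½ g t² = 35.46 × 1.698 − 4.905 × 1.698² = 60.20 − 14.14 = 46.06 m.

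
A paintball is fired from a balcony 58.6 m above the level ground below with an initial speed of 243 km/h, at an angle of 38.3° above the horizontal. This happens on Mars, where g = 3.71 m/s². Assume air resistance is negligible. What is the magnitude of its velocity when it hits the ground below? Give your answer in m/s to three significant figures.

70.6 m/s

Convert: 243 km/h = 243/3.6 = 67.50 m/s.
Resolve: vₓ = 67.50 cos 38.3° = 52.97 m/s and v_y0 = 67.50 sin 38.3° = 41.84 m/s.
Vertical motion (up positive, ground at y = 0): 1.855 t² − (41.84) t − 58.6 = 0, so t = (41.84 + √(41.84² + 2·3.71·58.6)) / 3.71 = (41.84 + 46.74) / 3.71 = 23.88 s.
Vertical velocity at impact: v_y = v_y0 − g t = 41.84 − 3.71 × 23.88 = −46.74 m/s.
Speed: |v| = √(vₓ² + v_y²) = √(52.97² + 46.74²) = 70.65 m/s.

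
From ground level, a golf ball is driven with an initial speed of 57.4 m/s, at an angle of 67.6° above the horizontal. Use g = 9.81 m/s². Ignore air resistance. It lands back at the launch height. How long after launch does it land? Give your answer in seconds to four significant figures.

10.82 s

Resolve: vₓ = 57.40 cos 67.6° = 21.87 m/s and v_y0 = 57.40 sin 67.6° = 53.07 m/s.
Time of flight on level ground: T = 2 v_y0 / g = 2 × 53.07 / 9.81 = 10.82 s.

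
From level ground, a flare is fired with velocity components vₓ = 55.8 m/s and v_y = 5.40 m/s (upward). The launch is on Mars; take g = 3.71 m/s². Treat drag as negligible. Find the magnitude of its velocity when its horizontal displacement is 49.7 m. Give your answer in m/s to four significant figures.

x = vₓ t ⇒ t = 49.7/55.80 = 0.8907 s.
Vertical velocity there: v_y = v_y0 − g t = 5.400 − 3.71 × 0.8907 = 2.096 m/s.
Speed: √(vₓ² + v_y²) = √(55.80² + 2.096²) = 55.84 m/s.

55.84 m/s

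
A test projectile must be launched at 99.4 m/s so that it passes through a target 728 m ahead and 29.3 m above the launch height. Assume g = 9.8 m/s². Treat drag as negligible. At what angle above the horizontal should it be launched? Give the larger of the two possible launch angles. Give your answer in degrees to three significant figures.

66.3°

Trajectory: y = x tanθ − g x² (1 + tan²θ)/(2v₀²). With x = 728, y = 29.3, v₀ = 99.4, g = 9.80:
262.8 tan²θ − 728 tanθ + (292.1) = 0.
tanθ = [728 ± √(728² − 4 × 262.8 × (292.1))] / (2 × 262.8) = (728 ± 472.1) / 525.7, giving tanθ = 0.4869 or 2.283.
θ = 25.96° or 66.34°; the larger is 66.34°.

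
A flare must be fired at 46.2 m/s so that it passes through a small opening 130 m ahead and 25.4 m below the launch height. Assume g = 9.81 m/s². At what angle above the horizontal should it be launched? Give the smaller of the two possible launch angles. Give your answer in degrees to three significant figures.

Trajectory: y = x tanθ − g x² (1 + tan²θ)/(2v₀²). With x = 130, y = −25.4, v₀ = 46.2, g = 9.81:
38.84 tan²θ − 130 tanθ + (13.44) = 0.
tanθ = [130 ± √(130² − 4 × 38.84 × (13.44))] / (2 × 38.84) = (130 ± 121.7) / 77.67, giving tanθ = 0.1068 or 3.241.
θ = 6.094° or 72.85°; the smaller is 6.094°.

6.09°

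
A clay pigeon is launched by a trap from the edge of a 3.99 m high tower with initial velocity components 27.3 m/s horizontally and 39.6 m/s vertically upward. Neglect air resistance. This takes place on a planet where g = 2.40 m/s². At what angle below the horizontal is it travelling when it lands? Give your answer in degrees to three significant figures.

With up positive and y = 0 at the ground: y(t) = 3.99 + (39.60) t − 1.200 t². Setting y = 0 and taking the positive root: t = [39.60 + √(39.60² + 2·2.40·3.99)] / 2.40 = (39.60 + 39.84) / 2.40 = 33.10 s.
At impact: v_y = v_y0 − g t = −39.84 m/s; vₓ = 27.30 m/s.
Angle below horizontal: arctan(|v_y|/vₓ) = arctan(39.84/27.30) = 55.58°.

55.6°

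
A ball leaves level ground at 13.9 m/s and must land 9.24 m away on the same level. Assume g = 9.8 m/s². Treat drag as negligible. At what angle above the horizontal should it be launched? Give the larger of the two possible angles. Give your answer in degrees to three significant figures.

76.0°

From R = (v₀²/g) sin 2θ: sin 2θ = 9.80 × 9.24 / 193.21 = 0.4687.
2θ = 27.95° or 180° − 27.95° = 152.1°, so θ = 13.97° or 76.03°.
The larger angle is 76.03°.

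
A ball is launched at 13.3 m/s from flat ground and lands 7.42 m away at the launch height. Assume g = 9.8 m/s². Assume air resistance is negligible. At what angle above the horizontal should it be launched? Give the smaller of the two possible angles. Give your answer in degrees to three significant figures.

12.1°

From R = (v₀²/g) sin 2θ: sin 2θ = 9.80 × 7.42 / 176.89 = 0.4111.
2θ = 24.27° or 180° − 24.27° = 155.7°, so θ = 12.14° or 77.86°.
The smaller angle is 12.14°.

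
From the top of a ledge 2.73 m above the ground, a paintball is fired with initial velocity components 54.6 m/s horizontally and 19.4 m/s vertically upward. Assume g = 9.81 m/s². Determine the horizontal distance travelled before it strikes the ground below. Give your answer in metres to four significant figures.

223.4 m

The projectile lands when y = 2.73 + (19.40) t − ½·9.81·t² = 0. Positive root: t = (19.40 + √(19.40² + 2·9.81·2.73)) / 9.81 = (19.40 + 20.73) / 9.81 = 4.091 s.
Horizontal distance: R = vₓ t = 54.60 × 4.091 = 223.4 m.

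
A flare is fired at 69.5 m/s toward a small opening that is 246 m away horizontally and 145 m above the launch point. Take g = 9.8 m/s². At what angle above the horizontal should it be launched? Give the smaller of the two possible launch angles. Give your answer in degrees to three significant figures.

Trajectory: y = x tanθ − g x² (1 + tan²θ)/(2v₀²). With x = 246, y = 145, v₀ = 69.5, g = 9.80:
61.39 tan²θ − 246 tanθ + (206.4) = 0.
tanθ = [246 ± √(246² − 4 × 61.39 × (206.4))] / (2 × 61.39) = (246 ± 99.17) / 122.8, giving tanθ = 1.196 or 2.811.
θ = 50.10° or 70.42°; the smaller is 50.10°.

50.1°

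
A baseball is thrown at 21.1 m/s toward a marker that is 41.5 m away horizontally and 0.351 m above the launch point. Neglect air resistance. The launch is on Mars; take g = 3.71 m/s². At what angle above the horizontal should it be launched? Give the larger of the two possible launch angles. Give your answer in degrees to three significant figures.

Trajectory: y = x tanθ − g x² (1 + tan²θ)/(2v₀²). With x = 41.5, y = 0.351, v₀ = 21.1, g = 3.71:
7.176 tan²θ − 41.5 tanθ + (7.527) = 0.
tanθ = [41.5 ± √(41.5² − 4 × 7.176 × (7.527))] / (2 × 7.176) = (41.5 ± 38.81) / 14.35, giving tanθ = 0.1874 or 5.596.
θ = 10.62° or 79.87°; the larger is 79.87°.

79.9°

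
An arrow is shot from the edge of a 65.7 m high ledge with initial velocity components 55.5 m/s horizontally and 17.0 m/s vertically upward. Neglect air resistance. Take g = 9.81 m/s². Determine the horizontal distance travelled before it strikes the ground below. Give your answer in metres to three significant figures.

321 m

The projectile lands when y = 65.7 + (17.00) t − ½·9.81·t² = 0. Positive root: t = (17.00 + √(17.00² + 2·9.81·65.7)) / 9.81 = (17.00 + 39.72) / 9.81 = 5.782 s.
Horizontal distance: R = vₓ t = 55.50 × 5.782 = 320.9 m.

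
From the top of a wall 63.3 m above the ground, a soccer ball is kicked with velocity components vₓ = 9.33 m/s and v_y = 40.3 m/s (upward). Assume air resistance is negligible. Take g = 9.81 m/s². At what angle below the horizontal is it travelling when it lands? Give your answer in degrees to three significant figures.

80.1°

The projectile lands when y = 63.3 + (40.30) t − ½·9.81·t² = 0. Positive root: t = (40.30 + √(40.30² + 2·9.81·63.3)) / 9.81 = (40.30 + 53.54) / 9.81 = 9.565 s.
At impact: v_y = v_y0 − g t = −53.54 m/s; vₓ = 9.330 m/s.
Angle below horizontal: arctan(|v_y|/vₓ) = arctan(53.54/9.330) = 80.11°.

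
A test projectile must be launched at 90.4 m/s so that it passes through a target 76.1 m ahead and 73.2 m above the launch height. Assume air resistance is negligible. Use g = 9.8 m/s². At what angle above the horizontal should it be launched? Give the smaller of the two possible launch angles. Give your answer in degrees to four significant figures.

46.63°

Trajectory: y = x tanθ − g x² (1 + tan²θ)/(2v₀²). With x = 76.1, y = 73.2, v₀ = 90.4, g = 9.80:
3.472 tan²θ − 76.1 tanθ + (76.67) = 0.
tanθ = [76.1 ± √(76.1² − 4 × 3.472 × (76.67))] / (2 × 3.472) = (76.1 ± 68.75) / 6.945, giving tanθ = 1.059 or 20.86.
θ = 46.63° or 87.26°; the smaller is 46.63°.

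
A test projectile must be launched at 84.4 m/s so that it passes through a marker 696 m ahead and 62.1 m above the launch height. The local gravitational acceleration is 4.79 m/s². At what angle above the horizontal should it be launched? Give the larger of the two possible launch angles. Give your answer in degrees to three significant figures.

Trajectory: y = x tanθ − g x² (1 + tan²θ)/(2v₀²). With x = 696, y = 62.1, v₀ = 84.4, g = 4.79:
162.9 tan²θ − 696 tanθ + (225.0) = 0.
tanθ = [696 ± √(696² − 4 × 162.9 × (225.0))] / (2 × 162.9) = (696 ± 581.3) / 325.7, giving tanθ = 0.3523 or 3.921.
θ = 19.41° or 75.69°; the larger is 75.69°.

75.7°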